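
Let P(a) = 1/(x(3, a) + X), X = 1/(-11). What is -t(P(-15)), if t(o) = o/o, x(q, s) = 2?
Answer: -1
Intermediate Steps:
X = -1/11 ≈ -0.090909
P(a) = 11/21 (P(a) = 1/(2 - 1/11) = 1/(21/11) = 11/21)
t(o) = 1
-t(P(-15)) = -1*1 = -1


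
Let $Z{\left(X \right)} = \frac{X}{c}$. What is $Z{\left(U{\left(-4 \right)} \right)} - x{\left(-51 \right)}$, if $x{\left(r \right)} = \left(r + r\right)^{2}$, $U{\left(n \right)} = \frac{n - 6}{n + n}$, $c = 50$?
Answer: $- \frac{416159}{40} \approx -10404.0$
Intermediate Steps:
$U{\left(n \right)} = \frac{-6 + n}{2 n}$
$Z{\left(X \right)} = \frac{X}{50}$
$x{\left(r \right)} = 4 r^{2}$ ($x{\left(r \right)} = \left(2 r\right)^{2} = 4 r^{2}$)
$Z{\left(U{\left(-4 \right)} \right)} - x{\left(-51 \right)} = \frac{\frac{1}{2} \frac{1}{-4} \left(-6 - 4\right)}{50} - 4 \left(-51\right)^{2} = \frac{\frac{1}{2} \left(- \frac{1}{4}\right) \left(-10\right)}{50} - 4 \cdot 2601 = \frac{1}{50} \cdot \frac{5}{4} - 10404 = \frac{1}{40} - 10404 = - \frac{416159}{40}$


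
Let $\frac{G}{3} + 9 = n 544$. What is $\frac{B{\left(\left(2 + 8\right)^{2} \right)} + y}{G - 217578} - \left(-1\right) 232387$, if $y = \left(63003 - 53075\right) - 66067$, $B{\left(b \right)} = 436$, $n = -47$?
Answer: $\frac{1290446062}{5553} \approx 2.3239 \cdot 10^{5}$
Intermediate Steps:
$y = -56139$ ($y = 9928 - 66067 = -56139$)
$G = -76731$ ($G = -27 + 3 \left(\left(-47\right) 544\right) = -27 + 3 \left(-25568\right) = -27 - 76704 = -76731$)
$\frac{B{\left(\left(2 + 8\right)^{2} \right)} + y}{G - 217578} - \left(-1\right) 232387 = \frac{436 - 56139}{-76731 - 217578} - \left(-1\right) 232387 = - \frac{55703}{-294309} - -232387 = \left(-55703\right) \left(- \frac{1}{294309}\right) + 232387 = \frac{1051}{5553} + 232387 = \frac{1290446062}{5553}$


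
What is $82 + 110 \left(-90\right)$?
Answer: $-9818$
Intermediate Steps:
$82 + 110 \left(-90\right) = 82 - 9900 = -9818$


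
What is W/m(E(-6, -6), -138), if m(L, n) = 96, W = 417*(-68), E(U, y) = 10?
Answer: -2363/8 ≈ -295.38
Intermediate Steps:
W = -28356
W/m(E(-6, -6), -138) = -28356/96 = -28356*1/96 = -2363/8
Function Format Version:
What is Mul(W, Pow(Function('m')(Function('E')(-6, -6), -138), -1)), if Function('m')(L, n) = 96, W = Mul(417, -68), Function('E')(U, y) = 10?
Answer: Rational(-2363, 8) ≈ -295.38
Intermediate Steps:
W = -28356
Mul(W, Pow(Function('m')(Function('E')(-6, -6), -138), -1)) = Mul(-28356, Pow(96, -1)) = Mul(-28356, Rational(1, 96)) = Rational(-2363, 8)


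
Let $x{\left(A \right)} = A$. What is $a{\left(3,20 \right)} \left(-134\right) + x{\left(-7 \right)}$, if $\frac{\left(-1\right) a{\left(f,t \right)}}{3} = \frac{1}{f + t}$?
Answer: $\frac{241}{23} \approx 10.478$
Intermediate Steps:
$a{\left(f,t \right)} = - \frac{3}{f + t}$
$a{\left(3,20 \right)} \left(-134\right) + x{\left(-7 \right)} = - \frac{3}{3 + 20} \left(-134\right) - 7 = - \frac{3}{23} \left(-134\right) - 7 = \left(-3\right) \frac{1}{23} \left(-134\right) - 7 = \left(- \frac{3}{23}\right) \left(-134\right) - 7 = \frac{402}{23} - 7 = \frac{241}{23}$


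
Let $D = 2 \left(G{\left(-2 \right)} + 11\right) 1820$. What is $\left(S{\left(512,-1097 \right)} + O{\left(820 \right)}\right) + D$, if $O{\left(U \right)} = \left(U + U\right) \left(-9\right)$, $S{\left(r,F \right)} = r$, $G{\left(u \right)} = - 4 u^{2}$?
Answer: $-32448$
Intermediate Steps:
$O{\left(U \right)} = - 18 U$ ($O{\left(U \right)} = 2 U \left(-9\right) = - 18 U$)
$D = -18200$ ($D = 2 \left(- 4 \left(-2\right)^{2} + 11\right) 1820 = 2 \left(\left(-4\right) 4 + 11\right) 1820 = 2 \left(-16 + 11\right) 1820 = 2 \left(-5\right) 1820 = \left(-10\right) 1820 = -18200$)
$\left(S{\left(512,-1097 \right)} + O{\left(820 \right)}\right) + D = \left(512 - 14760\right) - 18200 = -14248 - 18200 = -32448$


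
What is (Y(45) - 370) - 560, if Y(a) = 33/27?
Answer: -8359/9 ≈ -928.78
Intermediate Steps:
Y(a) = 11/9 (Y(a) = 33*(1/27) = 11/9)
(Y(45) - 370) - 560 = (11/9 - 370) - 560 = -3319/9 - 560 = -8359/9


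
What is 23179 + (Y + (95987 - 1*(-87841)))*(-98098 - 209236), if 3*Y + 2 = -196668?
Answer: -109046336339/3 ≈ -3.6349e+10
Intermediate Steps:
Y = -196670/3 (Y = -2/3 + (1/3)*(-196668) = -2/3 - 65556 = -196670/3 ≈ -65557.)
23179 + (Y + (95987 - 1*(-87841)))*(-98098 - 209236) = 23179 + (-196670/3 + (95987 - 1*(-87841)))*(-98098 - 209236) = 23179 + (-196670/3 + (95987 + 87841))*(-307334) = 23179 + (-196670/3 + 183828)*(-307334) = 23179 + (354814/3)*(-307334) = 23179 - 109046405876/3 = -109046336339/3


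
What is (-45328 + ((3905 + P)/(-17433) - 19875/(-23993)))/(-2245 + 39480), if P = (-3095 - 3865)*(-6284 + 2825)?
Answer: -1776064654922/1415843845065 ≈ -1.2544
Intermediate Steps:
P = 24074640 (P = -6960*(-3459) = 24074640)
(-45328 + ((3905 + P)/(-17433) - 19875/(-23993)))/(-2245 + 39480) = (-45328 + ((3905 + 24074640)/(-17433) - 19875/(-23993)))/(-2245 + 39480) = (-45328 + (24078545*(-1/17433) - 19875*(-1/23993)))/37235 = (-45328 + (-24078545/17433 + 19875/23993))*(1/37235) = (-45328 - 577370049310/418269969)*(1/37235) = -19536711204142/418269969*1/37235 = -1776064654922/1415843845065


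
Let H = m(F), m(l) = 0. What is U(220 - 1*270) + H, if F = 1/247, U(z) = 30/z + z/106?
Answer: -284/265 ≈ -1.0717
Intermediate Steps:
U(z) = 30/z + z/106 (U(z) = 30/z + z*(1/106) = 30/z + z/106)
F = 1/247 ≈ 0.0040486
H = 0
U(220 - 1*270) + H = (30/(220 - 1*270) + (220 - 1*270)/106) + 0 = (30/(220 - 270) + (220 - 270)/106) + 0 = (30/(-50) + (1/106)*(-50)) + 0 = (30*(-1/50) - 25/53) + 0 = (-3/5 - 25/53) + 0 = -284/265 + 0 = -284/265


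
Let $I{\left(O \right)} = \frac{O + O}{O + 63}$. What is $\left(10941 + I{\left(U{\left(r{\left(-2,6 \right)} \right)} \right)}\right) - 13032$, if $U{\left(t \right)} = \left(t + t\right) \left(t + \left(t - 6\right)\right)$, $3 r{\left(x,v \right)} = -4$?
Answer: $- \frac{1620109}{775} \approx -2090.5$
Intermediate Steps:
$r{\left(x,v \right)} = - \frac{4}{3}$ ($r{\left(x,v \right)} = \frac{1}{3} \left(-4\right) = - \frac{4}{3}$)
$U{\left(t \right)} = 2 t \left(-6 + 2 t\right)$ ($U{\left(t \right)} = 2 t \left(t + \left(-6 + t\right)\right) = 2 t \left(-6 + 2 t\right)$)
$I{\left(O \right)} = \frac{2 O}{63 + O}$
$\left(10941 + I{\left(U{\left(r{\left(-2,6 \right)} \right)} \right)}\right) - 13032 = \left(10941 + \frac{2 \cdot 4 \left(- \frac{4}{3}\right) \left(-3 - \frac{4}{3}\right)}{63 + 4 \left(- \frac{4}{3}\right) \left(-3 - \frac{4}{3}\right)}\right) - 13032 = \left(10941 + \frac{2 \cdot 4 \left(- \frac{4}{3}\right) \left(- \frac{13}{3}\right)}{63 + 4 \left(- \frac{4}{3}\right) \left(- \frac{13}{3}\right)}\right) - 13032 = \left(10941 + 2 \cdot \frac{208}{9} \frac{1}{63 + \frac{208}{9}}\right) - 13032 = \left(10941 + 2 \cdot \frac{208}{9} \frac{1}{\frac{775}{9}}\right) - 13032 = \left(10941 + 2 \cdot \frac{208}{9} \cdot \frac{9}{775}\right) - 13032 = \left(10941 + \frac{416}{775}\right) - 13032 = \frac{8479691}{775} - 13032 = - \frac{1620109}{775}$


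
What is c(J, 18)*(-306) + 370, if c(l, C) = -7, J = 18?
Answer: 2512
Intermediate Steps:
c(J, 18)*(-306) + 370 = -7*(-306) + 370 = 2142 + 370 = 2512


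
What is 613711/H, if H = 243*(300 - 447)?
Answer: -87673/5103 ≈ -17.181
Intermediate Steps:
H = -35721 (H = 243*(-147) = -35721)
613711/H = 613711/(-35721) = 613711*(-1/35721) = -87673/5103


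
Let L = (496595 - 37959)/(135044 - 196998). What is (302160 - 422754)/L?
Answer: 1867820169/114659 ≈ 16290.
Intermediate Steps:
L = -229318/30977 (L = 458636/(-61954) = 458636*(-1/61954) = -229318/30977 ≈ -7.4028)
(302160 - 422754)/L = (302160 - 422754)/(-229318/30977) = -120594*(-30977/229318) = 1867820169/114659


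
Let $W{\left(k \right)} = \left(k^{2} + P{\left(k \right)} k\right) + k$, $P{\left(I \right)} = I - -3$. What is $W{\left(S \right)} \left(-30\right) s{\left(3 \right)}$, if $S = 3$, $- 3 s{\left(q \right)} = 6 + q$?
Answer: $2700$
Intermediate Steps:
$P{\left(I \right)} = 3 + I$ ($P{\left(I \right)} = I + 3 = 3 + I$)
$s{\left(q \right)} = -2 - \frac{q}{3}$ ($s{\left(q \right)} = - \frac{6 + q}{3} = -2 - \frac{q}{3}$)
$W{\left(k \right)} = k + k^{2} + k \left(3 + k\right)$ ($W{\left(k \right)} = \left(k^{2} + \left(3 + k\right) k\right) + k = \left(k^{2} + k \left(3 + k\right)\right) + k = k + k^{2} + k \left(3 + k\right)$)
$W{\left(S \right)} \left(-30\right) s{\left(3 \right)} = 2 \cdot 3 \left(2 + 3\right) \left(-30\right) \left(-2 - 1\right) = 2 \cdot 3 \cdot 5 \left(-30\right) \left(-2 - 1\right) = 30 \left(-30\right) \left(-3\right) = \left(-900\right) \left(-3\right) = 2700$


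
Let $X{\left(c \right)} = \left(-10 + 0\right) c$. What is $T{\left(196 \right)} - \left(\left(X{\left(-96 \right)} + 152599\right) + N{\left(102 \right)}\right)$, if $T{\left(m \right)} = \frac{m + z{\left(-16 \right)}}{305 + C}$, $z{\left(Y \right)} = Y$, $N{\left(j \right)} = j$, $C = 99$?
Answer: $- \frac{15519716}{101} \approx -1.5366 \cdot 10^{5}$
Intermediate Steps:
$T{\left(m \right)} = - \frac{4}{101} + \frac{m}{404}$ ($T{\left(m \right)} = \frac{m - 16}{305 + 99} = \frac{-16 + m}{404} = \left(-16 + m\right) \frac{1}{404} = - \frac{4}{101} + \frac{m}{404}$)
$X{\left(c \right)} = - 10 c$
$T{\left(196 \right)} - \left(\left(X{\left(-96 \right)} + 152599\right) + N{\left(102 \right)}\right) = \left(- \frac{4}{101} + \frac{1}{404} \cdot 196\right) - \left(\left(\left(-10\right) \left(-96\right) + 152599\right) + 102\right) = \left(- \frac{4}{101} + \frac{49}{101}\right) - \left(\left(960 + 152599\right) + 102\right) = \frac{45}{101} - \left(153559 + 102\right) = \frac{45}{101} - 153661 = - \frac{15519716}{101}$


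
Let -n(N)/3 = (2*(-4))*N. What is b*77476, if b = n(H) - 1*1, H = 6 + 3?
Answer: 16657340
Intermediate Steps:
H = 9
n(N) = 24*N (n(N) = -3*2*(-4)*N = -(-24)*N = 24*N)
b = 215 (b = 24*9 - 1*1 = 216 - 1 = 215)
b*77476 = 215*77476 = 16657340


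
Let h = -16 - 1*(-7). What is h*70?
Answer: -630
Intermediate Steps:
h = -9 (h = -16 + 7 = -9)
h*70 = -9*70 = -630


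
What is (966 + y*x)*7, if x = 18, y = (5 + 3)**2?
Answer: 14826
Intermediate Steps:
y = 64 (y = 8**2 = 64)
(966 + y*x)*7 = (966 + 64*18)*7 = (966 + 1152)*7 = 2118*7 = 14826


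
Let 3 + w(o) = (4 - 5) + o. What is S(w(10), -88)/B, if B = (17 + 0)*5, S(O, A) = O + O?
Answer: 12/85 ≈ 0.14118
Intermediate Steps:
w(o) = -4 + o (w(o) = -3 + ((4 - 5) + o) = -3 + (-1 + o) = -4 + o)
S(O, A) = 2*O
B = 85 (B = 17*5 = 85)
S(w(10), -88)/B = (2*(-4 + 10))/85 = (2*6)*(1/85) = 12*(1/85) = 12/85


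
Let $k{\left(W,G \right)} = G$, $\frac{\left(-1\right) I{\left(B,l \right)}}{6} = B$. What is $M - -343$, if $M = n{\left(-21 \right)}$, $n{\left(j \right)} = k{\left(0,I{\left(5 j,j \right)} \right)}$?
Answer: $973$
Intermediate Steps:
$I{\left(B,l \right)} = - 6 B$
$n{\left(j \right)} = - 30 j$ ($n{\left(j \right)} = - 6 \cdot 5 j = - 30 j$)
$M = 630$ ($M = \left(-30\right) \left(-21\right) = 630$)
$M - -343 = 630 - -343 = 630 + 343 = 973$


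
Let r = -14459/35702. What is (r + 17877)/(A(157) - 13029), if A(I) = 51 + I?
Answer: -638230195/457735342 ≈ -1.3943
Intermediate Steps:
r = -14459/35702 (r = -14459*1/35702 = -14459/35702 ≈ -0.40499)
(r + 17877)/(A(157) - 13029) = (-14459/35702 + 17877)/((51 + 157) - 13029) = 638230195/(35702*(208 - 13029)) = (638230195/35702)/(-12821) = (638230195/35702)*(-1/12821) = -638230195/457735342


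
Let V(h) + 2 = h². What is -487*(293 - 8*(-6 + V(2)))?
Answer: -158275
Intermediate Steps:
V(h) = -2 + h²
-487*(293 - 8*(-6 + V(2))) = -487*(293 - 8*(-6 + (-2 + 2²))) = -487*(293 - 8*(-6 + (-2 + 4))) = -487*(293 - 8*(-6 + 2)) = -487*(293 - 8*(-4)) = -487*(293 + 32) = -487*325 = -158275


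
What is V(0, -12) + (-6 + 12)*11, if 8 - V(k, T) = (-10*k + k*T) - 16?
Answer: 90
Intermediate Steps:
V(k, T) = 24 + 10*k - T*k (V(k, T) = 8 - ((-10*k + k*T) - 16) = 8 - ((-10*k + T*k) - 16) = 8 - (-16 - 10*k + T*k) = 8 + (16 + 10*k - T*k) = 24 + 10*k - T*k)
V(0, -12) + (-6 + 12)*11 = (24 + 10*0 - 1*(-12)*0) + (-6 + 12)*11 = (24 + 0 + 0) + 6*11 = 24 + 66 = 90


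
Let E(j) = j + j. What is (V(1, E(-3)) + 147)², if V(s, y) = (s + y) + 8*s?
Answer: 22500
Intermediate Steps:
E(j) = 2*j
V(s, y) = y + 9*s
(V(1, E(-3)) + 147)² = ((2*(-3) + 9*1) + 147)² = ((-6 + 9) + 147)² = (3 + 147)² = 150² = 22500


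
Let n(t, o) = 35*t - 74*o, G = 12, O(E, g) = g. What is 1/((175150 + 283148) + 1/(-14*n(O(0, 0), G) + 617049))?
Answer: 629481/288489883339 ≈ 2.1820e-6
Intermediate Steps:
n(t, o) = -74*o + 35*t
1/((175150 + 283148) + 1/(-14*n(O(0, 0), G) + 617049)) = 1/((175150 + 283148) + 1/(-14*(-74*12 + 35*0) + 617049)) = 1/(458298 + 1/(-14*(-888 + 0) + 617049)) = 1/(458298 + 1/(-14*(-888) + 617049)) = 1/(458298 + 1/(12432 + 617049)) = 1/(458298 + 1/629481) = 1/(288489883339/629481) = 629481/288489883339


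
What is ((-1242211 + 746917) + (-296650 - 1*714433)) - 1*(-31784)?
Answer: -1474593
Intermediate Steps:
((-1242211 + 746917) + (-296650 - 1*714433)) - 1*(-31784) = (-495294 + (-296650 - 714433)) + 31784 = (-495294 - 1011083) + 31784 = -1506377 + 31784 = -1474593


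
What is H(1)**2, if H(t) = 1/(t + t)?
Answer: 1/4 ≈ 0.25000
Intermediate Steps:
H(t) = 1/(2*t)
H(1)**2 = ((1/2)/1)**2 = ((1/2)*1)**2 = (1/2)**2 = 1/4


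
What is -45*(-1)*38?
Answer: 1710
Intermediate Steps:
-45*(-1)*38 = -15*(-3)*38 = 45*38 = 1710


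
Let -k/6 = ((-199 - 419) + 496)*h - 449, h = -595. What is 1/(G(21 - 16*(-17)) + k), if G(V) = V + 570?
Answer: -1/431983 ≈ -2.3149e-6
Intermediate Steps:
k = -432846 (k = -6*(((-199 - 419) + 496)*(-595) - 449) = -6*((-618 + 496)*(-595) - 449) = -6*(-122*(-595) - 449) = -6*(72590 - 449) = -6*72141 = -432846)
G(V) = 570 + V
1/(G(21 - 16*(-17)) + k) = 1/((570 + (21 - 16*(-17))) - 432846) = 1/((570 + (21 + 272)) - 432846) = 1/((570 + 293) - 432846) = 1/(863 - 432846) = 1/(-431983) = -1/431983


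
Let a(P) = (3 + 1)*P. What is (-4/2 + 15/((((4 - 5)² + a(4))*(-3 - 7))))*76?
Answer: -2698/17 ≈ -158.71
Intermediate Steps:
a(P) = 4*P
(-4/2 + 15/((((4 - 5)² + a(4))*(-3 - 7))))*76 = (-4/2 + 15/((((4 - 5)² + 4*4)*(-3 - 7))))*76 = (-4*½ + 15/((((-1)² + 16)*(-10))))*76 = (-2 + 15/(((1 + 16)*(-10))))*76 = (-2 + 15/((17*(-10))))*76 = (-2 + 15/(-170))*76 = (-2 + 15*(-1/170))*76 = (-2 - 3/34)*76 = -71/34*76 = -2698/17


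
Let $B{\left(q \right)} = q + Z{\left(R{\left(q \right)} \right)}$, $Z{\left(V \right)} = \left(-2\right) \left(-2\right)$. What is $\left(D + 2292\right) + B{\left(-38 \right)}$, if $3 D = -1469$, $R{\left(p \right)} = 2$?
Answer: $\frac{5305}{3} \approx 1768.3$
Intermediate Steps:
$D = - \frac{1469}{3}$ ($D = \frac{1}{3} \left(-1469\right) = - \frac{1469}{3} \approx -489.67$)
$Z{\left(V \right)} = 4$
$B{\left(q \right)} = 4 + q$ ($B{\left(q \right)} = q + 4 = 4 + q$)
$\left(D + 2292\right) + B{\left(-38 \right)} = \left(- \frac{1469}{3} + 2292\right) + \left(4 - 38\right) = \frac{5407}{3} - 34 = \frac{5305}{3}$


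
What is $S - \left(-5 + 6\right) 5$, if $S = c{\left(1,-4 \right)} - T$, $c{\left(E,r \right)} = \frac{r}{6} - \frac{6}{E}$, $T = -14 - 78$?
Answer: $\frac{241}{3} \approx 80.333$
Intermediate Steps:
$T = -92$ ($T = -14 - 78 = -92$)
$c{\left(E,r \right)} = - \frac{6}{E} + \frac{r}{6}$ ($c{\left(E,r \right)} = r \frac{1}{6} - \frac{6}{E} = \frac{r}{6} - \frac{6}{E} = - \frac{6}{E} + \frac{r}{6}$)
$S = \frac{256}{3}$ ($S = \left(- \frac{6}{1} + \frac{1}{6} \left(-4\right)\right) - -92 = \left(\left(-6\right) 1 - \frac{2}{3}\right) + 92 = \left(-6 - \frac{2}{3}\right) + 92 = - \frac{20}{3} + 92 = \frac{256}{3} \approx 85.333$)
$S - \left(-5 + 6\right) 5 = \frac{256}{3} - \left(-5 + 6\right) 5 = \frac{256}{3} - 1 \cdot 5 = \frac{256}{3} - 5 = \frac{241}{3}$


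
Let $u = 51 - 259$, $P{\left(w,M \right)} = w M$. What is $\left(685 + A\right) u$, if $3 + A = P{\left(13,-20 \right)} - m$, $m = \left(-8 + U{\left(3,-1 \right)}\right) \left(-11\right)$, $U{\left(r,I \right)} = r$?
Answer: $-76336$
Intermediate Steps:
$P{\left(w,M \right)} = M w$
$u = -208$
$m = 55$ ($m = \left(-8 + 3\right) \left(-11\right) = \left(-5\right) \left(-11\right) = 55$)
$A = -318$ ($A = -3 - 315 = -318$)
$\left(685 + A\right) u = \left(685 - 318\right) \left(-208\right) = 367 \left(-208\right) = -76336$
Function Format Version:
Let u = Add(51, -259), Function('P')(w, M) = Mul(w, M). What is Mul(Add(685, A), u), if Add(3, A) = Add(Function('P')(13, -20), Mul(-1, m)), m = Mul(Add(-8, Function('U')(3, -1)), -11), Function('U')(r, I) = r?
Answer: -76336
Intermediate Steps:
Function('P')(w, M) = Mul(M, w)
u = -208
m = 55 (m = Mul(Add(-8, 3), -11) = Mul(-5, -11) = 55)
A = -318 (A = Add(-3, Add(Mul(-20, 13), Mul(-1, 55))) = Add(-3, Add(-260, -55)) = Add(-3, -315) = -318)
Mul(Add(685, A), u) = Mul(Add(685, -318), -208) = Mul(367, -208) = -76336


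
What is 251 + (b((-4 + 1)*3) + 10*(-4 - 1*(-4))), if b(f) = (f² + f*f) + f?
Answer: 404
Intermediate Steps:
b(f) = f + 2*f² (b(f) = (f² + f²) + f = 2*f² + f = f + 2*f²)
251 + (b((-4 + 1)*3) + 10*(-4 - 1*(-4))) = 251 + (((-4 + 1)*3)*(1 + 2*((-4 + 1)*3)) + 10*(-4 - 1*(-4))) = 251 + ((-3*3)*(1 + 2*(-3*3)) + 10*(-4 + 4)) = 251 + (-9*(1 + 2*(-9)) + 10*0) = 251 + (-9*(1 - 18) + 0) = 251 + (-9*(-17) + 0) = 251 + (153 + 0) = 251 + 153 = 404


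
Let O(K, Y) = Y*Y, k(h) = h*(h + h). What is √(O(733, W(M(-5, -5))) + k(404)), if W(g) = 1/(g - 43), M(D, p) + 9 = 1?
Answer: √849049633/51 ≈ 571.34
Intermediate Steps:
M(D, p) = -8 (M(D, p) = -9 + 1 = -8)
W(g) = 1/(-43 + g)
k(h) = 2*h² (k(h) = h*(2*h) = 2*h²)
O(K, Y) = Y²
√(O(733, W(M(-5, -5))) + k(404)) = √((1/(-43 - 8))² + 2*404²) = √((1/(-51))² + 2*163216) = √((-1/51)² + 326432) = √(1/2601 + 326432) = √(849049633/2601) = √849049633/51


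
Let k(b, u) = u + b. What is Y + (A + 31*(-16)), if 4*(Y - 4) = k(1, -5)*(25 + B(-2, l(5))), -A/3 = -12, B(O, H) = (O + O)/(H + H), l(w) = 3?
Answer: -1441/3 ≈ -480.33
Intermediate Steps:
k(b, u) = b + u
B(O, H) = O/H (B(O, H) = (2*O)/((2*H)) = (2*O)*(1/(2*H)) = O/H)
A = 36 (A = -3*(-12) = 36)
Y = -61/3 (Y = 4 + ((1 - 5)*(25 - 2/3))/4 = 4 + (-4*(25 - 2*⅓))/4 = 4 + (-4*(25 - ⅔))/4 = 4 + (-4*73/3)/4 = 4 + (¼)*(-292/3) = 4 - 73/3 = -61/3 ≈ -20.333)
Y + (A + 31*(-16)) = -61/3 + (36 + 31*(-16)) = -61/3 + (36 - 496) = -61/3 - 460 = -1441/3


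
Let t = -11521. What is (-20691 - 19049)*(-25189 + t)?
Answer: 1458855400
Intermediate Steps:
(-20691 - 19049)*(-25189 + t) = (-20691 - 19049)*(-25189 - 11521) = -39740*(-36710) = 1458855400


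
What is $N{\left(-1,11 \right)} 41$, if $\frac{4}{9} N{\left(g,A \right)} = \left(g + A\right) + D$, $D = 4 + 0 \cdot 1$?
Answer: $\frac{2583}{2} \approx 1291.5$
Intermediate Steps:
$D = 4$ ($D = 4 + 0 = 4$)
$N{\left(g,A \right)} = 9 + \frac{9 A}{4} + \frac{9 g}{4}$ ($N{\left(g,A \right)} = \frac{9 \left(\left(g + A\right) + 4\right)}{4} = \frac{9 \left(\left(A + g\right) + 4\right)}{4} = \frac{9 \left(4 + A + g\right)}{4} = 9 + \frac{9 A}{4} + \frac{9 g}{4}$)
$N{\left(-1,11 \right)} 41 = \left(9 + \frac{9}{4} \cdot 11 + \frac{9}{4} \left(-1\right)\right) 41 = \left(9 + \frac{99}{4} - \frac{9}{4}\right) 41 = \frac{63}{2} \cdot 41 = \frac{2583}{2}$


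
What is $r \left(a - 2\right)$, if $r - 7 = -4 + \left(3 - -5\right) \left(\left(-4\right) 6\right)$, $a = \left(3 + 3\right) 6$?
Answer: $-6426$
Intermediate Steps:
$a = 36$ ($a = 6 \cdot 6 = 36$)
$r = -189$ ($r = 7 + \left(-4 + \left(3 - -5\right) \left(\left(-4\right) 6\right)\right) = 7 + \left(-4 + \left(3 + 5\right) \left(-24\right)\right) = 7 + \left(-4 + 8 \left(-24\right)\right) = 7 - 196 = -189$)
$r \left(a - 2\right) = - 189 \left(36 - 2\right) = \left(-189\right) 34 = -6426$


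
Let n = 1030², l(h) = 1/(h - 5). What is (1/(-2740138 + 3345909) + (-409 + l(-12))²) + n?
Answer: 215023393464825/175067819 ≈ 1.2282e+6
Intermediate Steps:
l(h) = 1/(-5 + h)
n = 1060900
(1/(-2740138 + 3345909) + (-409 + l(-12))²) + n = (1/(-2740138 + 3345909) + (-409 + 1/(-5 - 12))²) + 1060900 = (1/605771 + (-409 + 1/(-17))²) + 1060900 = (1/605771 + (-409 - 1/17)²) + 1060900 = (1/605771 + (-6954/17)²) + 1060900 = (1/605771 + 48358116/289) + 1060900 = 29293944287725/175067819 + 1060900 = 215023393464825/175067819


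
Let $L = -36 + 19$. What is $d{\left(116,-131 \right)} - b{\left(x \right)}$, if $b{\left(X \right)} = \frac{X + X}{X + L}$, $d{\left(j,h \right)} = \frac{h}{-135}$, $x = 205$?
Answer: $- \frac{15361}{12690} \approx -1.2105$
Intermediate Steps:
$d{\left(j,h \right)} = - \frac{h}{135}$ ($d{\left(j,h \right)} = h \left(- \frac{1}{135}\right) = - \frac{h}{135}$)
$L = -17$
$b{\left(X \right)} = \frac{2 X}{-17 + X}$ ($b{\left(X \right)} = \frac{X + X}{X - 17} = \frac{2 X}{-17 + X}$)
$d{\left(116,-131 \right)} - b{\left(x \right)} = \left(- \frac{1}{135}\right) \left(-131\right) - 2 \cdot 205 \frac{1}{-17 + 205} = \frac{131}{135} - 2 \cdot 205 \cdot \frac{1}{188} = \frac{131}{135} - \frac{205}{94} = - \frac{15361}{12690}$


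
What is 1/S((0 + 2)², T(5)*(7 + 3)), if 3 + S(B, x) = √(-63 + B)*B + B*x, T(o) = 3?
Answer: 117/14633 - 4*I*√59/14633 ≈ 0.0079956 - 0.0020997*I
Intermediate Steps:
S(B, x) = -3 + B*x + B*√(-63 + B) (S(B, x) = -3 + (√(-63 + B)*B + B*x) = -3 + (B*√(-63 + B) + B*x) = -3 + (B*x + B*√(-63 + B)) = -3 + B*x + B*√(-63 + B))
1/S((0 + 2)², T(5)*(7 + 3)) = 1/(-3 + (0 + 2)²*(3*(7 + 3)) + (0 + 2)²*√(-63 + (0 + 2)²)) = 1/(-3 + 2²*(3*10) + 2²*√(-63 + 2²)) = 1/(-3 + 4*30 + 4*√(-63 + 4)) = 1/(-3 + 120 + 4*√(-59)) = 1/(-3 + 120 + 4*(I*√59)) = 1/(-3 + 120 + 4*I*√59) = 1/(117 + 4*I*√59)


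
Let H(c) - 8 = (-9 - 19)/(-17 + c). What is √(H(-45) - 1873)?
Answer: I*√1791831/31 ≈ 43.18*I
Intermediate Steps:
H(c) = 8 - 28/(-17 + c) (H(c) = 8 + (-9 - 19)/(-17 + c) = 8 - 28/(-17 + c))
√(H(-45) - 1873) = √(4*(-41 + 2*(-45))/(-17 - 45) - 1873) = √(4*(-41 - 90)/(-62) - 1873) = √(4*(-1/62)*(-131) - 1873) = √(262/31 - 1873) = √(-57801/31) = I*√1791831/31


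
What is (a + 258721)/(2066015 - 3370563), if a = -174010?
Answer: -84711/1304548 ≈ -0.064935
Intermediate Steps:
(a + 258721)/(2066015 - 3370563) = (-174010 + 258721)/(2066015 - 3370563) = 84711/(-1304548) = 84711*(-1/1304548) = -84711/1304548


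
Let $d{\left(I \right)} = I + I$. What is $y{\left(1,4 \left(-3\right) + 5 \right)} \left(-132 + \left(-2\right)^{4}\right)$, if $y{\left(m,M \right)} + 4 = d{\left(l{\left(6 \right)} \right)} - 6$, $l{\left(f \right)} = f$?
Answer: $-232$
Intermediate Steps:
$d{\left(I \right)} = 2 I$
$y{\left(m,M \right)} = 2$ ($y{\left(m,M \right)} = -4 + \left(2 \cdot 6 - 6\right) = -4 + \left(12 - 6\right) = -4 + 6 = 2$)
$y{\left(1,4 \left(-3\right) + 5 \right)} \left(-132 + \left(-2\right)^{4}\right) = 2 \left(-132 + \left(-2\right)^{4}\right) = 2 \left(-132 + 16\right) = 2 \left(-116\right) = -232$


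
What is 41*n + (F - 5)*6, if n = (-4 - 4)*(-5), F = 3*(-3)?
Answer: 1556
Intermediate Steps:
F = -9
n = 40 (n = -8*(-5) = 40)
41*n + (F - 5)*6 = 41*40 + (-9 - 5)*6 = 1640 - 14*6 = 1640 - 84 = 1556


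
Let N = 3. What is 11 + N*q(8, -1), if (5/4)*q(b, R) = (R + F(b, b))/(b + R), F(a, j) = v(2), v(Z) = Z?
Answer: 397/35 ≈ 11.343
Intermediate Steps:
F(a, j) = 2
q(b, R) = 4*(2 + R)/(5*(R + b)) (q(b, R) = 4*((R + 2)/(b + R))/5 = 4*((2 + R)/(R + b))/5 = 4*(2 + R)/(5*(R + b)))
11 + N*q(8, -1) = 11 + 3*(4*(2 - 1)/(5*(-1 + 8))) = 11 + 3*((⅘)*1/7) = 11 + 3*((⅘)*(⅐)*1) = 11 + 3*(4/35) = 11 + 12/35 = 397/35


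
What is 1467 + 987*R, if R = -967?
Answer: -952962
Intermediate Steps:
1467 + 987*R = 1467 + 987*(-967) = 1467 - 954429 = -952962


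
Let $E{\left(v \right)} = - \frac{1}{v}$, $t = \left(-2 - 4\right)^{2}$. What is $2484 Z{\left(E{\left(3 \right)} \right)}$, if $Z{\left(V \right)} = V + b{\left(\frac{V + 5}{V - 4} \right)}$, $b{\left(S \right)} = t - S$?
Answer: $\frac{1186524}{13} \approx 91271.0$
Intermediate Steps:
$t = 36$ ($t = \left(-6\right)^{2} = 36$)
$b{\left(S \right)} = 36 - S$
$Z{\left(V \right)} = 36 + V - \frac{5 + V}{-4 + V}$ ($Z{\left(V \right)} = V + \left(36 - \frac{V + 5}{V - 4}\right) = V + \left(36 - \frac{5 + V}{-4 + V}\right) = 36 + V - \frac{5 + V}{-4 + V}$)
$2484 Z{\left(E{\left(3 \right)} \right)} = 2484 \frac{-149 + \left(- \frac{1}{3}\right)^{2} + 31 \left(- \frac{1}{3}\right)}{-4 - \frac{1}{3}} = 2484 \frac{-149 + \frac{1}{9} - \frac{31}{3}}{- \frac{13}{3}} = 2484 \left(\left(- \frac{3}{13}\right) \left(- \frac{1433}{9}\right)\right) = 2484 \cdot \frac{1433}{39} = \frac{1186524}{13}$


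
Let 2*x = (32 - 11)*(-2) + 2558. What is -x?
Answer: -1258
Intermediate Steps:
x = 1258 (x = ((32 - 11)*(-2) + 2558)/2 = (21*(-2) + 2558)/2 = (-42 + 2558)/2 = (½)*2516 = 1258)
-x = -1*1258 = -1258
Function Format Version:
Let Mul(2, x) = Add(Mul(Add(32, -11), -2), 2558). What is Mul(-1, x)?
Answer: -1258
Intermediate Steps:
x = 1258 (x = Mul(Rational(1, 2), Add(Mul(Add(32, -11), -2), 2558)) = Mul(Rational(1, 2), Add(Mul(21, -2), 2558)) = Mul(Rational(1, 2), Add(-42, 2558)) = Mul(Rational(1, 2), 2516) = 1258)
Mul(-1, x) = Mul(-1, 1258) = -1258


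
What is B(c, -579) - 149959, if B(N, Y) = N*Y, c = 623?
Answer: -510676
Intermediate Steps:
B(c, -579) - 149959 = 623*(-579) - 149959 = -360717 - 149959 = -510676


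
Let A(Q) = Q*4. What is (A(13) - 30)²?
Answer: 484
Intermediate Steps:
A(Q) = 4*Q
(A(13) - 30)² = (4*13 - 30)² = (52 - 30)² = 22² = 484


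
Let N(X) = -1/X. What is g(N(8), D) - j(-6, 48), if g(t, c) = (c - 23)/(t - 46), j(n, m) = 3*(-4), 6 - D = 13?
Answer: 1556/123 ≈ 12.650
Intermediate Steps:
D = -7 (D = 6 - 1*13 = 6 - 13 = -7)
j(n, m) = -12
g(t, c) = (-23 + c)/(-46 + t)
g(N(8), D) - j(-6, 48) = (-23 - 7)/(-46 - 1/8) - 1*(-12) = -30/(-46 - 1*1/8) + 12 = -30/(-46 - 1/8) + 12 = -30/(-369/8) + 12 = -8/369*(-30) + 12 = 80/123 + 12 = 1556/123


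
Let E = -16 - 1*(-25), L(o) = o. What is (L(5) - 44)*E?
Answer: -351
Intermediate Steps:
E = 9 (E = -16 + 25 = 9)
(L(5) - 44)*E = (5 - 44)*9 = -39*9 = -351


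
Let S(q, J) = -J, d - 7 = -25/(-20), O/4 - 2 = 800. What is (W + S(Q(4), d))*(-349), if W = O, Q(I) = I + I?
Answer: -4466851/4 ≈ -1.1167e+6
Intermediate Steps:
O = 3208 (O = 8 + 4*800 = 8 + 3200 = 3208)
d = 33/4 (d = 7 - 25/(-20) = 7 - 25*(-1/20) = 7 + 5/4 = 33/4 ≈ 8.2500)
Q(I) = 2*I
W = 3208
(W + S(Q(4), d))*(-349) = (3208 - 1*33/4)*(-349) = (3208 - 33/4)*(-349) = (12799/4)*(-349) = -4466851/4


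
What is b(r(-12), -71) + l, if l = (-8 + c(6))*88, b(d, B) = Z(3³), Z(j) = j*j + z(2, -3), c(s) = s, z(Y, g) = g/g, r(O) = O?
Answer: 554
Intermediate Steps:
z(Y, g) = 1
Z(j) = 1 + j² (Z(j) = j*j + 1 = j² + 1 = 1 + j²)
b(d, B) = 730 (b(d, B) = 1 + (3³)² = 1 + 27² = 1 + 729 = 730)
l = -176 (l = (-8 + 6)*88 = -2*88 = -176)
b(r(-12), -71) + l = 730 - 176 = 554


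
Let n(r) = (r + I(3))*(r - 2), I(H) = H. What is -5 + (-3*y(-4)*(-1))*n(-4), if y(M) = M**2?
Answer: 283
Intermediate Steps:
n(r) = (-2 + r)*(3 + r) (n(r) = (r + 3)*(r - 2) = (3 + r)*(-2 + r) = (-2 + r)*(3 + r))
-5 + (-3*y(-4)*(-1))*n(-4) = -5 + (-3*(-4)**2*(-1))*(-6 - 4 + (-4)**2) = -5 + (-3*16*(-1))*(-6 - 4 + 16) = -5 - 48*(-1)*6 = -5 + 48*6 = -5 + 288 = 283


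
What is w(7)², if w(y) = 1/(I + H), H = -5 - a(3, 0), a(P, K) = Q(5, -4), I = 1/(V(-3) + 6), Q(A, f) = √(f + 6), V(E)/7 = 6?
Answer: 142223616/2757615169 - 52862976*√2/2757615169 ≈ 0.024465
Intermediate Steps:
V(E) = 42 (V(E) = 7*6 = 42)
Q(A, f) = √(6 + f)
I = 1/48 (I = 1/(42 + 6) = 1/48 ≈ 0.020833)
a(P, K) = √2 (a(P, K) = √(6 - 4) = √2)
H = -5 - √2 ≈ -6.4142
w(y) = 1/(-239/48 - √2) (w(y) = 1/(1/48 + (-5 - √2)) = 1/(-239/48 - √2))
w(7)² = (-11472/52513 + 2304*√2/52513)²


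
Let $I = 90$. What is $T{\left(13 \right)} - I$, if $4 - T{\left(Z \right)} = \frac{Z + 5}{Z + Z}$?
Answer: $- \frac{1127}{13} \approx -86.692$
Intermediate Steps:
$T{\left(Z \right)} = 4 - \frac{5 + Z}{2 Z}$ ($T{\left(Z \right)} = 4 - \frac{Z + 5}{Z + Z} = 4 - \frac{5 + Z}{2 Z}$)
$T{\left(13 \right)} - I = \frac{-5 + 7 \cdot 13}{2 \cdot 13} - 90 = \frac{1}{2} \cdot \frac{1}{13} \left(-5 + 91\right) - 90 = \frac{1}{2} \cdot \frac{1}{13} \cdot 86 - 90 = \frac{43}{13} - 90 = - \frac{1127}{13}$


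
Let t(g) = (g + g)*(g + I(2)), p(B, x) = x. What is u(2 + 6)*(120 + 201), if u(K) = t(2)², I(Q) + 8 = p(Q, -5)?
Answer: 621456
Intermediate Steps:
I(Q) = -13 (I(Q) = -8 - 5 = -13)
t(g) = 2*g*(-13 + g) (t(g) = (g + g)*(g - 13) = (2*g)*(-13 + g) = 2*g*(-13 + g))
u(K) = 1936 (u(K) = (2*2*(-13 + 2))² = (2*2*(-11))² = (-44)² = 1936)
u(2 + 6)*(120 + 201) = 1936*(120 + 201) = 1936*321 = 621456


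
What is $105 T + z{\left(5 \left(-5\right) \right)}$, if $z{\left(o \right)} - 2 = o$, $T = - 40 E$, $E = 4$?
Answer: $-16823$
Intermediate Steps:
$T = -160$ ($T = \left(-40\right) 4 = -160$)
$z{\left(o \right)} = 2 + o$
$105 T + z{\left(5 \left(-5\right) \right)} = 105 \left(-160\right) + \left(2 + 5 \left(-5\right)\right) = -16800 + \left(2 - 25\right) = -16800 - 23 = -16823$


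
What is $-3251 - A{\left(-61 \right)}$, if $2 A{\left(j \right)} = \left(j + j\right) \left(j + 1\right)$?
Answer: $-6911$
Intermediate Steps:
$A{\left(j \right)} = j \left(1 + j\right)$ ($A{\left(j \right)} = \frac{\left(j + j\right) \left(j + 1\right)}{2} = \frac{2 j \left(1 + j\right)}{2} = j \left(1 + j\right)$)
$-3251 - A{\left(-61 \right)} = -3251 - - 61 \left(1 - 61\right) = -3251 - \left(-61\right) \left(-60\right) = -3251 - 3660 = -6911$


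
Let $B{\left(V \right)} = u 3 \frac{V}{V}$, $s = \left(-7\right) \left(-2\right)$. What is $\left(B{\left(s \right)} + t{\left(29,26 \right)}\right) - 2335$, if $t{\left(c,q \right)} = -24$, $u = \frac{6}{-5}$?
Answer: $- \frac{11813}{5} \approx -2362.6$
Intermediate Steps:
$u = - \frac{6}{5}$ ($u = 6 \left(- \frac{1}{5}\right) = - \frac{6}{5} \approx -1.2$)
$s = 14$
$B{\left(V \right)} = - \frac{18}{5}$ ($B{\left(V \right)} = \left(- \frac{6}{5}\right) 3 \frac{V}{V} = \left(- \frac{18}{5}\right) 1 = - \frac{18}{5}$)
$\left(B{\left(s \right)} + t{\left(29,26 \right)}\right) - 2335 = \left(- \frac{18}{5} - 24\right) - 2335 = - \frac{138}{5} - 2335 = - \frac{11813}{5}$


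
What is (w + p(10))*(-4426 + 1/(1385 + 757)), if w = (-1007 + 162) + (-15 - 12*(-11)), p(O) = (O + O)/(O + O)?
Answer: 6892316957/2142 ≈ 3.2177e+6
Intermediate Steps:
p(O) = 1 (p(O) = (2*O)/((2*O)) = (2*O)*(1/(2*O)) = 1)
w = -728 (w = -845 + (-15 + 132) = -845 + 117 = -728)
(w + p(10))*(-4426 + 1/(1385 + 757)) = (-728 + 1)*(-4426 + 1/(1385 + 757)) = -727*(-4426 + 1/2142) = -727*(-9480491/2142) = 6892316957/2142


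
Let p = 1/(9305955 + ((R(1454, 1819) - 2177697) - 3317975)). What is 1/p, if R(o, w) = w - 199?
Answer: 3811903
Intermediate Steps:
R(o, w) = -199 + w
p = 1/3811903 (p = 1/(9305955 + (((-199 + 1819) - 2177697) - 3317975)) = 1/(9305955 + ((1620 - 2177697) - 3317975)) = 1/(9305955 + (-2176077 - 3317975)) = 1/(9305955 - 5494052) = 1/3811903 ≈ 2.6234e-7)
1/p = 1/(1/3811903) = 3811903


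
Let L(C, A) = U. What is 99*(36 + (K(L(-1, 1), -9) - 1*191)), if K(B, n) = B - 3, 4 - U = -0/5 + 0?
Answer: -15246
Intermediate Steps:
U = 4 (U = 4 - (-0/5 + 0) = 4 - (-3*0 + 0) = 4 - (0 + 0) = 4 - 1*0 = 4 + 0 = 4)
L(C, A) = 4
K(B, n) = -3 + B
99*(36 + (K(L(-1, 1), -9) - 1*191)) = 99*(36 + ((-3 + 4) - 1*191)) = 99*(36 + (1 - 191)) = 99*(36 - 190) = 99*(-154) = -15246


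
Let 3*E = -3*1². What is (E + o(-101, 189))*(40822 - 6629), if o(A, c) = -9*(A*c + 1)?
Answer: 5874049663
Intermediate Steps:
E = -1 (E = (-3*1²)/3 = (-3*1)/3 = (⅓)*(-3) = -1)
o(A, c) = -9 - 9*A*c (o(A, c) = -9*(1 + A*c) = -9 - 9*A*c)
(E + o(-101, 189))*(40822 - 6629) = (-1 + (-9 - 9*(-101)*189))*(40822 - 6629) = (-1 + (-9 + 171801))*34193 = (-1 + 171792)*34193 = 171791*34193 = 5874049663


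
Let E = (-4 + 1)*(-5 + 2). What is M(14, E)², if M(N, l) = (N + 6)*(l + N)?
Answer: 211600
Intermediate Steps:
E = 9 (E = -3*(-3) = 9)
M(N, l) = (6 + N)*(N + l)
M(14, E)² = (14² + 6*14 + 6*9 + 14*9)² = (196 + 84 + 54 + 126)² = 460² = 211600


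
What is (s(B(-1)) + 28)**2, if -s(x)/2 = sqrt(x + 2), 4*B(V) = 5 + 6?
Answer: (28 - sqrt(19))**2 ≈ 558.90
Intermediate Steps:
B(V) = 11/4 (B(V) = (5 + 6)/4 = (1/4)*11 = 11/4)
s(x) = -2*sqrt(2 + x) (s(x) = -2*sqrt(x + 2) = -2*sqrt(2 + x))
(s(B(-1)) + 28)**2 = (-2*sqrt(2 + 11/4) + 28)**2 = (-sqrt(19) + 28)**2 = (28 - sqrt(19))**2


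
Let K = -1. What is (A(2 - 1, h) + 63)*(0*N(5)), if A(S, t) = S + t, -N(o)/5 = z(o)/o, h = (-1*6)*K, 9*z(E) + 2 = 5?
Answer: 0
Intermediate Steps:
z(E) = ⅓ (z(E) = -2/9 + (⅑)*5 = -2/9 + 5/9 = ⅓)
h = 6 (h = -1*6*(-1) = -6*(-1) = 6)
N(o) = -5/(3*o)
(A(2 - 1, h) + 63)*(0*N(5)) = (((2 - 1) + 6) + 63)*(0*(-5/3/5)) = ((1 + 6) + 63)*(0*(-5/3*⅕)) = (7 + 63)*(0*(-⅓)) = 70*0 = 0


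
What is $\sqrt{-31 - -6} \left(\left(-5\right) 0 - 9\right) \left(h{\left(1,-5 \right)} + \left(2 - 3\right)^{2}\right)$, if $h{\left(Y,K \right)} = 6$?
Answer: $- 315 i \approx - 315.0 i$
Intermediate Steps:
$\sqrt{-31 - -6} \left(\left(-5\right) 0 - 9\right) \left(h{\left(1,-5 \right)} + \left(2 - 3\right)^{2}\right) = \sqrt{-31 - -6} \left(\left(-5\right) 0 - 9\right) \left(6 + \left(2 - 3\right)^{2}\right) = \sqrt{-31 + 6} \left(0 - 9\right) \left(6 + \left(-1\right)^{2}\right) = \sqrt{-25} \left(- 9 \left(6 + 1\right)\right) = 5 i \left(\left(-9\right) 7\right) = 5 i \left(-63\right) = - 315 i$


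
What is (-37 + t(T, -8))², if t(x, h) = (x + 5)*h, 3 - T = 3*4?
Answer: 25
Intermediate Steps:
T = -9 (T = 3 - 3*4 = 3 - 1*12 = 3 - 12 = -9)
t(x, h) = h*(5 + x) (t(x, h) = (5 + x)*h = h*(5 + x))
(-37 + t(T, -8))² = (-37 - 8*(5 - 9))² = (-37 - 8*(-4))² = (-37 + 32)² = (-5)² = 25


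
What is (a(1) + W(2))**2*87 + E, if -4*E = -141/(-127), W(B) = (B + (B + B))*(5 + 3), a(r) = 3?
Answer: 114953655/508 ≈ 2.2629e+5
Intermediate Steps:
W(B) = 24*B (W(B) = (B + 2*B)*8 = (3*B)*8 = 24*B)
E = -141/508 (E = -(-141)/(4*(-127)) = -(-141)*(-1)/(4*127) = -1/4*141/127 = -141/508 ≈ -0.27756)
(a(1) + W(2))**2*87 + E = (3 + 24*2)**2*87 - 141/508 = (3 + 48)**2*87 - 141/508 = 51**2*87 - 141/508 = 2601*87 - 141/508 = 226287 - 141/508 = 114953655/508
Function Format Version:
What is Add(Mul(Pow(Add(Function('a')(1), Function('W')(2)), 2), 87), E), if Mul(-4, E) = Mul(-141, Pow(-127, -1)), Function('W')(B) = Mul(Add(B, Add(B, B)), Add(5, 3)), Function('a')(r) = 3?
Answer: Rational(114953655, 508) ≈ 2.2629e+5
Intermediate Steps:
Function('W')(B) = Mul(24, B) (Function('W')(B) = Mul(Add(B, Mul(2, B)), 8) = Mul(Mul(3, B), 8) = Mul(24, B))
E = Rational(-141, 508) (E = Mul(Rational(-1, 4), Mul(-141, Pow(-127, -1))) = Mul(Rational(-1, 4), Mul(-141, Rational(-1, 127))) = Mul(Rational(-1, 4), Rational(141, 127)) = Rational(-141, 508) ≈ -0.27756)
Add(Mul(Pow(Add(Function('a')(1), Function('W')(2)), 2), 87), E) = Add(Mul(Pow(Add(3, Mul(24, 2)), 2), 87), Rational(-141, 508)) = Add(Mul(Pow(Add(3, 48), 2), 87), Rational(-141, 508)) = Add(Mul(Pow(51, 2), 87), Rational(-141, 508)) = Add(Mul(2601, 87), Rational(-141, 508)) = Add(226287, Rational(-141, 508)) = Rational(114953655, 508)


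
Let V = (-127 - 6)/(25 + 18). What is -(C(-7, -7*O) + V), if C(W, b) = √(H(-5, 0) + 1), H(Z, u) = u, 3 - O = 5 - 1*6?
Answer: 90/43 ≈ 2.0930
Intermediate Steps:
O = 4 (O = 3 - (5 - 1*6) = 3 - (5 - 6) = 3 - 1*(-1) = 3 + 1 = 4)
C(W, b) = 1 (C(W, b) = √(0 + 1) = √1 = 1)
V = -133/43 ≈ -3.0930
-(C(-7, -7*O) + V) = -(1 - 133/43) = -1*(-90/43) = 90/43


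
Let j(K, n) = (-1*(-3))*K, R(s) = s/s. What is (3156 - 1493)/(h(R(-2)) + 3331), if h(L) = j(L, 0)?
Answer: 1663/3334 ≈ 0.49880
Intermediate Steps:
R(s) = 1
j(K, n) = 3*K
h(L) = 3*L
(3156 - 1493)/(h(R(-2)) + 3331) = (3156 - 1493)/(3*1 + 3331) = 1663/(3 + 3331) = 1663/3334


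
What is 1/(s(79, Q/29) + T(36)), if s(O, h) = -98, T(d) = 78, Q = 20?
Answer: -1/20 ≈ -0.050000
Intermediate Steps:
1/(s(79, Q/29) + T(36)) = 1/(-98 + 78) = 1/(-20) = -1/20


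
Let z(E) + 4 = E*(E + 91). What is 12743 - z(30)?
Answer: 9117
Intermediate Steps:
z(E) = -4 + E*(91 + E) (z(E) = -4 + E*(E + 91) = -4 + E*(91 + E))
12743 - z(30) = 12743 - (-4 + 30² + 91*30) = 12743 - (-4 + 900 + 2730) = 12743 - 1*3626 = 12743 - 3626 = 9117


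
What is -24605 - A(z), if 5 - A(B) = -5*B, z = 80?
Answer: -25010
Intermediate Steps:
A(B) = 5 + 5*B (A(B) = 5 - (-5)*B = 5 + 5*B)
-24605 - A(z) = -24605 - (5 + 5*80) = -24605 - (5 + 400) = -24605 - 1*405 = -24605 - 405 = -25010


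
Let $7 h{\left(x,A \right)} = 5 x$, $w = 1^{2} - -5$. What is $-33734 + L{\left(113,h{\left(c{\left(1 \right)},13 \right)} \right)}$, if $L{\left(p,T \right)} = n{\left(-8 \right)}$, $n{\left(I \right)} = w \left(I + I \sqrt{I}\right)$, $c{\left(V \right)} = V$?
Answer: $-33782 - 96 i \sqrt{2} \approx -33782.0 - 135.76 i$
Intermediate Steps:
$w = 6$ ($w = 1 + 5 = 6$)
$n{\left(I \right)} = 6 I + 6 I^{\frac{3}{2}}$ ($n{\left(I \right)} = 6 \left(I + I \sqrt{I}\right) = 6 \left(I + I^{\frac{3}{2}}\right) = 6 I + 6 I^{\frac{3}{2}}$)
$h{\left(x,A \right)} = \frac{5 x}{7}$
$L{\left(p,T \right)} = -48 - 96 i \sqrt{2}$ ($L{\left(p,T \right)} = 6 \left(-8\right) + 6 \left(-8\right)^{\frac{3}{2}} = -48 + 6 \left(- 16 i \sqrt{2}\right) = -48 - 96 i \sqrt{2}$)
$-33734 + L{\left(113,h{\left(c{\left(1 \right)},13 \right)} \right)} = -33734 - \left(48 + 96 i \sqrt{2}\right) = -33782 - 96 i \sqrt{2}$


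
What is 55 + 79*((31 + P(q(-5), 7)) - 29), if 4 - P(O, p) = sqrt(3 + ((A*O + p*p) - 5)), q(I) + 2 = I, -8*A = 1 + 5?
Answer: 529 - 79*sqrt(209)/2 ≈ -42.045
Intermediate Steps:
A = -3/4 (A = -(1 + 5)/8 = -1/8*6 = -3/4 ≈ -0.75000)
q(I) = -2 + I
P(O, p) = 4 - sqrt(-2 + p**2 - 3*O/4) (P(O, p) = 4 - sqrt(3 + ((-3*O/4 + p*p) - 5)) = 4 - sqrt(3 + ((-3*O/4 + p**2) - 5)) = 4 - sqrt(3 + ((p**2 - 3*O/4) - 5)) = 4 - sqrt(3 + (-5 + p**2 - 3*O/4)) = 4 - sqrt(-2 + p**2 - 3*O/4))
55 + 79*((31 + P(q(-5), 7)) - 29) = 55 + 79*((31 + (4 - sqrt(-8 - 3*(-2 - 5) + 4*7**2)/2)) - 29) = 55 + 79*((31 + (4 - sqrt(-8 - 3*(-7) + 4*49)/2)) - 29) = 55 + 79*((31 + (4 - sqrt(-8 + 21 + 196)/2)) - 29) = 55 + 79*((31 + (4 - sqrt(209)/2)) - 29) = 55 + 79*((35 - sqrt(209)/2) - 29) = 55 + 79*(6 - sqrt(209)/2) = 55 + (474 - 79*sqrt(209)/2) = 529 - 79*sqrt(209)/2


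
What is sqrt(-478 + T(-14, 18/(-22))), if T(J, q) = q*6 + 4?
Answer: 2*I*sqrt(14487)/11 ≈ 21.884*I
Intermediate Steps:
T(J, q) = 4 + 6*q (T(J, q) = 6*q + 4 = 4 + 6*q)
sqrt(-478 + T(-14, 18/(-22))) = sqrt(-478 + (4 + 6*(18/(-22)))) = sqrt(-478 + (4 + 6*(18*(-1/22)))) = sqrt(-478 + (4 + 6*(-9/11))) = sqrt(-478 + (4 - 54/11)) = sqrt(-478 - 10/11) = sqrt(-5268/11) = 2*I*sqrt(14487)/11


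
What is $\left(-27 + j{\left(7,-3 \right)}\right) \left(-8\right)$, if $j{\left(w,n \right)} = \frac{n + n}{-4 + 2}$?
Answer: $192$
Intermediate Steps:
$j{\left(w,n \right)} = - n$ ($j{\left(w,n \right)} = \frac{2 n}{-2} = 2 n \left(- \frac{1}{2}\right) = - n$)
$\left(-27 + j{\left(7,-3 \right)}\right) \left(-8\right) = \left(-27 - -3\right) \left(-8\right) = \left(-27 + 3\right) \left(-8\right) = \left(-24\right) \left(-8\right) = 192$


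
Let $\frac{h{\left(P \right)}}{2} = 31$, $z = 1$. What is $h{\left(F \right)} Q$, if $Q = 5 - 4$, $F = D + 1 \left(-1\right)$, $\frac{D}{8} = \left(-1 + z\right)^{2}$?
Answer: $62$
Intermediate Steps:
$D = 0$ ($D = 8 \left(-1 + 1\right)^{2} = 8 \cdot 0^{2} = 8 \cdot 0 = 0$)
$F = -1$ ($F = 0 + 1 \left(-1\right) = 0 - 1 = -1$)
$Q = 1$ ($Q = 5 - 4 = 1$)
$h{\left(P \right)} = 62$ ($h{\left(P \right)} = 2 \cdot 31 = 62$)
$h{\left(F \right)} Q = 62 \cdot 1 = 62$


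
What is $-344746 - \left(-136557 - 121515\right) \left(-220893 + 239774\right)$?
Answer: $4872312686$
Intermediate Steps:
$-344746 - \left(-136557 - 121515\right) \left(-220893 + 239774\right) = -344746 - \left(-258072\right) 18881 = -344746 - -4872657432 = -344746 + 4872657432 = 4872312686$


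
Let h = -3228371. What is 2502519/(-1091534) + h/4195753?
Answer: -14023828312921/4579807055102 ≈ -3.0621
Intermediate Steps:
2502519/(-1091534) + h/4195753 = 2502519/(-1091534) - 3228371/4195753 = 2502519*(-1/1091534) - 3228371*1/4195753 = -2502519/1091534 - 3228371/4195753 = -14023828312921/4579807055102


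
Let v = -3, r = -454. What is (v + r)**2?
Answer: 208849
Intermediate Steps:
(v + r)**2 = (-3 - 454)**2 = (-457)**2 = 208849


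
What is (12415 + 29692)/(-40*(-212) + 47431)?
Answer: 42107/55911 ≈ 0.75311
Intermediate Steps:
(12415 + 29692)/(-40*(-212) + 47431) = 42107/(8480 + 47431) = 42107/55911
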